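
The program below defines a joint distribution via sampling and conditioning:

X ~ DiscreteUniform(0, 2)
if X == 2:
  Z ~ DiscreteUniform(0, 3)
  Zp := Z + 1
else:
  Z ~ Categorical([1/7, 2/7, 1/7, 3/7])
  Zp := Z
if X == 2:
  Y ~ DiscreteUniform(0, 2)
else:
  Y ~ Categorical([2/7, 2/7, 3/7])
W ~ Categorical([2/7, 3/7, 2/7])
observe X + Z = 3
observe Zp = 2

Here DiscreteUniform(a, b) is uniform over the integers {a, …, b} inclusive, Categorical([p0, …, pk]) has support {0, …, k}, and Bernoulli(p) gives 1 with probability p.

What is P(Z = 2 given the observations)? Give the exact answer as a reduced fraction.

P(Z = 2 | obs) = 4/11

Enumerate traces; 18 have nonzero weight after conditioning:
  (X=1, Z=2, Y=0, W=0) weight 4/1029
  (X=1, Z=2, Y=0, W=1) weight 2/343
  (X=1, Z=2, Y=0, W=2) weight 4/1029
  (X=1, Z=2, Y=1, W=0) weight 4/1029
  (X=1, Z=2, Y=1, W=1) weight 2/343
  (X=1, Z=2, Y=1, W=2) weight 4/1029
  (X=1, Z=2, Y=2, W=0) weight 2/343
  (X=1, Z=2, Y=2, W=1) weight 3/343
  (X=2, Z=1, Y=0, W=0) weight 1/126
  … 9 more
Group by Z:
  weight(Z=1) = 1/12
  weight(Z=2) = 1/21
Total weight = 1/12 + 1/21 = 11/84
P(Z=1 | obs) = 1/12 / 11/84 = 7/11
P(Z=2 | obs) = 1/21 / 11/84 = 4/11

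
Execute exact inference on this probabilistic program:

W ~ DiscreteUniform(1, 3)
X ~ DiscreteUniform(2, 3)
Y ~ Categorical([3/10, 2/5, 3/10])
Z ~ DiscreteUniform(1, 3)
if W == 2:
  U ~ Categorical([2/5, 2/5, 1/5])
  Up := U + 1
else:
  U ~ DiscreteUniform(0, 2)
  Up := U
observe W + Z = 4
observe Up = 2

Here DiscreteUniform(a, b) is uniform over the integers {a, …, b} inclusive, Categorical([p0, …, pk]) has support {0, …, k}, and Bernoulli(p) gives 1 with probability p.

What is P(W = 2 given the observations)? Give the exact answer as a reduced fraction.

Enumerate traces; 18 have nonzero weight after conditioning:
  (W=1, X=2, Y=0, Z=3, U=2) weight 1/180
  (W=1, X=2, Y=1, Z=3, U=2) weight 1/135
  (W=1, X=2, Y=2, Z=3, U=2) weight 1/180
  (W=1, X=3, Y=0, Z=3, U=2) weight 1/180
  (W=1, X=3, Y=1, Z=3, U=2) weight 1/135
  (W=1, X=3, Y=2, Z=3, U=2) weight 1/180
  (W=2, X=2, Y=0, Z=2, U=1) weight 1/150
  (W=2, X=2, Y=1, Z=2, U=1) weight 2/225
  (W=3, X=2, Y=0, Z=1, U=2) weight 1/180
  … 9 more
Group by W:
  weight(W=1) = 1/27
  weight(W=2) = 2/45
  weight(W=3) = 1/27
Total weight = 1/27 + 2/45 + 1/27 = 16/135
P(W=1 | obs) = 1/27 / 16/135 = 5/16
P(W=2 | obs) = 2/45 / 16/135 = 3/8
P(W=3 | obs) = 1/27 / 16/135 = 5/16

P(W = 2 | obs) = 3/8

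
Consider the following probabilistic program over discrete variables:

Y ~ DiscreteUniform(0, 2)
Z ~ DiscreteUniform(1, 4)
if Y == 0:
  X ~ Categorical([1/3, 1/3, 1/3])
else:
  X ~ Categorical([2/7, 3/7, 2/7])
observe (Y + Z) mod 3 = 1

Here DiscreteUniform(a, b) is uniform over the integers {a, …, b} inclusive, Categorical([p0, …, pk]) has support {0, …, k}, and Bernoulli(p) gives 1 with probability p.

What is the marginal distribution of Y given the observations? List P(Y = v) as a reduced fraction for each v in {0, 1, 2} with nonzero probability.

P(Y=0) = 1/2, P(Y=1) = 1/4, P(Y=2) = 1/4

Enumerate traces; 12 have nonzero weight after conditioning:
  (Y=0, Z=1, X=0) weight 1/36
  (Y=0, Z=1, X=1) weight 1/36
  (Y=0, Z=1, X=2) weight 1/36
  (Y=0, Z=4, X=0) weight 1/36
  (Y=0, Z=4, X=1) weight 1/36
  (Y=0, Z=4, X=2) weight 1/36
  (Y=1, Z=3, X=0) weight 1/42
  (Y=1, Z=3, X=1) weight 1/28
  (Y=2, Z=2, X=0) weight 1/42
  … 3 more
Group by Y:
  weight(Y=0) = 1/6
  weight(Y=1) = 1/12
  weight(Y=2) = 1/12
Total weight = 1/6 + 1/12 + 1/12 = 1/3
P(Y=0 | obs) = 1/6 / 1/3 = 1/2
P(Y=1 | obs) = 1/12 / 1/3 = 1/4
P(Y=2 | obs) = 1/12 / 1/3 = 1/4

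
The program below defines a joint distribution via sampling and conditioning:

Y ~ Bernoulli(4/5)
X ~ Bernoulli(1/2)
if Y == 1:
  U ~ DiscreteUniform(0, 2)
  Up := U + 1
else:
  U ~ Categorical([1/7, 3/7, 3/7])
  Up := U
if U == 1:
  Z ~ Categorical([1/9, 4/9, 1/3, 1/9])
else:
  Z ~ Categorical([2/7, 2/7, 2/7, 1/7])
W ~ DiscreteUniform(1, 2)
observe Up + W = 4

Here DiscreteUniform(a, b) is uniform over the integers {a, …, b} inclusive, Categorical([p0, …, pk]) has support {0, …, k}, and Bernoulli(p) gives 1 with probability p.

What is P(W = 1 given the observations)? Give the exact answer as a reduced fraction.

Enumerate traces; 24 have nonzero weight after conditioning:
  (Y=0, X=0, U=2, Z=0, W=2) weight 3/490
  (Y=0, X=0, U=2, Z=1, W=2) weight 3/490
  (Y=0, X=0, U=2, Z=2, W=2) weight 3/490
  (Y=0, X=0, U=2, Z=3, W=2) weight 3/980
  (Y=0, X=1, U=2, Z=0, W=2) weight 3/490
  (Y=0, X=1, U=2, Z=1, W=2) weight 3/490
  (Y=0, X=1, U=2, Z=2, W=2) weight 3/490
  (Y=0, X=1, U=2, Z=3, W=2) weight 3/980
  (Y=1, X=0, U=2, Z=0, W=1) weight 2/105
  … 15 more
Group by W:
  weight(W=1) = 2/15
  weight(W=2) = 37/210
Total weight = 2/15 + 37/210 = 13/42
P(W=1 | obs) = 2/15 / 13/42 = 28/65
P(W=2 | obs) = 37/210 / 13/42 = 37/65

P(W = 1 | obs) = 28/65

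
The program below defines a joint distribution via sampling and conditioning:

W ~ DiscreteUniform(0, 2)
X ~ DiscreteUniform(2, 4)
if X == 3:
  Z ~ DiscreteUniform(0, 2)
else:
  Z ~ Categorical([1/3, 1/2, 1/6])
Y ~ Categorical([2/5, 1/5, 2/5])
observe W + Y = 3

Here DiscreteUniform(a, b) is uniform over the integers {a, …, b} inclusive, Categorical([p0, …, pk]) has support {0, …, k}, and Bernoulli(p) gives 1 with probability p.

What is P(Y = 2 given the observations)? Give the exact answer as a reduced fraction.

P(Y = 2 | obs) = 2/3

Enumerate traces; 18 have nonzero weight after conditioning:
  (W=1, X=2, Z=0, Y=2) weight 2/135
  (W=1, X=2, Z=1, Y=2) weight 1/45
  (W=1, X=2, Z=2, Y=2) weight 1/135
  (W=1, X=3, Z=0, Y=2) weight 2/135
  (W=1, X=3, Z=1, Y=2) weight 2/135
  (W=1, X=3, Z=2, Y=2) weight 2/135
  (W=1, X=4, Z=0, Y=2) weight 2/135
  (W=1, X=4, Z=1, Y=2) weight 1/45
  (W=2, X=2, Z=0, Y=1) weight 1/135
  … 9 more
Group by Y:
  weight(Y=1) = 1/15
  weight(Y=2) = 2/15
Total weight = 1/15 + 2/15 = 1/5
P(Y=1 | obs) = 1/15 / 1/5 = 1/3
P(Y=2 | obs) = 2/15 / 1/5 = 2/3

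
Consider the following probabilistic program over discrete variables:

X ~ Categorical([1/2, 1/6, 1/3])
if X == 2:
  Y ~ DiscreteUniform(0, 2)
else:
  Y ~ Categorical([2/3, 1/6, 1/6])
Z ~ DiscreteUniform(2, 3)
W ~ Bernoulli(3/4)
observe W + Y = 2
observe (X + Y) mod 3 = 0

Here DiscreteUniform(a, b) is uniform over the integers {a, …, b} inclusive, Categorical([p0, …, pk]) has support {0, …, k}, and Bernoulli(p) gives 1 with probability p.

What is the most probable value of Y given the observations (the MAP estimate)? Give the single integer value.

Enumerate traces; 4 have nonzero weight after conditioning:
  (X=1, Y=2, Z=2, W=0) weight 1/288
  (X=1, Y=2, Z=3, W=0) weight 1/288
  (X=2, Y=1, Z=2, W=1) weight 1/24
  (X=2, Y=1, Z=3, W=1) weight 1/24
Group by Y:
  weight(Y=1) = 1/12
  weight(Y=2) = 1/144
Total weight = 1/12 + 1/144 = 13/144
P(Y=1 | obs) = 1/12 / 13/144 = 12/13
P(Y=2 | obs) = 1/144 / 13/144 = 1/13
argmax = 1

argmax_v P(Y = v | obs) = 1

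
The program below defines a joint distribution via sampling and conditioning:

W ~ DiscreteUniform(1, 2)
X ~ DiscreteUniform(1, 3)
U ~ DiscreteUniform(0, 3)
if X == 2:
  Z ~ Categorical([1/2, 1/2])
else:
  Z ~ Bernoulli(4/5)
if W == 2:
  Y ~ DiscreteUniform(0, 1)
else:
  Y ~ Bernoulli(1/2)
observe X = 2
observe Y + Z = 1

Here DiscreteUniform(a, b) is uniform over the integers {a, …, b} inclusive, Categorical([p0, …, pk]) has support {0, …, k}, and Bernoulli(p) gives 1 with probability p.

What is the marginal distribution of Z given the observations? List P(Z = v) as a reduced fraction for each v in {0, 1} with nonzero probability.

P(Z=0) = 1/2, P(Z=1) = 1/2

Enumerate traces; 16 have nonzero weight after conditioning:
  (W=1, X=2, U=0, Z=0, Y=1) weight 1/96
  (W=1, X=2, U=0, Z=1, Y=0) weight 1/96
  (W=1, X=2, U=1, Z=0, Y=1) weight 1/96
  (W=1, X=2, U=1, Z=1, Y=0) weight 1/96
  (W=1, X=2, U=2, Z=0, Y=1) weight 1/96
  (W=1, X=2, U=2, Z=1, Y=0) weight 1/96
  (W=1, X=2, U=3, Z=0, Y=1) weight 1/96
  (W=1, X=2, U=3, Z=1, Y=0) weight 1/96
  … 8 more
Group by Z:
  weight(Z=0) = 1/12
  weight(Z=1) = 1/12
Total weight = 1/12 + 1/12 = 1/6
P(Z=0 | obs) = 1/12 / 1/6 = 1/2
P(Z=1 | obs) = 1/12 / 1/6 = 1/2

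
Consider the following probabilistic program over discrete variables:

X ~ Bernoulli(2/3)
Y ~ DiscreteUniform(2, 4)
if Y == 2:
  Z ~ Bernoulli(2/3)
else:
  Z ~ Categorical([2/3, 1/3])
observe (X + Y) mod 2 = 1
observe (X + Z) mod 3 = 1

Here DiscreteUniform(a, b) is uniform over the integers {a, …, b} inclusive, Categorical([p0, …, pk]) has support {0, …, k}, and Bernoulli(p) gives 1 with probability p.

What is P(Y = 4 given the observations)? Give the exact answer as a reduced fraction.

Enumerate traces; 3 have nonzero weight after conditioning:
  (X=0, Y=3, Z=1) weight 1/27
  (X=1, Y=2, Z=0) weight 2/27
  (X=1, Y=4, Z=0) weight 4/27
Group by Y:
  weight(Y=2) = 2/27
  weight(Y=3) = 1/27
  weight(Y=4) = 4/27
Total weight = 2/27 + 1/27 + 4/27 = 7/27
P(Y=2 | obs) = 2/27 / 7/27 = 2/7
P(Y=3 | obs) = 1/27 / 7/27 = 1/7
P(Y=4 | obs) = 4/27 / 7/27 = 4/7

P(Y = 4 | obs) = 4/7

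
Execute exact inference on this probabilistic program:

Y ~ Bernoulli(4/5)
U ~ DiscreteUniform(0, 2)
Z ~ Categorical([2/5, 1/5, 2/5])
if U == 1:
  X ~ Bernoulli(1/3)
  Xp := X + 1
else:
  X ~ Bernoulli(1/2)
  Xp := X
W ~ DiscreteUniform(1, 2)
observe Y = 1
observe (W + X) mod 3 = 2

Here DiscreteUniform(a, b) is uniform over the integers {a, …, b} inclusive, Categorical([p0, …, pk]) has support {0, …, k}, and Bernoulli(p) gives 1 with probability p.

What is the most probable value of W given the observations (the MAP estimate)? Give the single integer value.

Enumerate traces; 18 have nonzero weight after conditioning:
  (Y=1, U=0, Z=0, X=0, W=2) weight 2/75
  (Y=1, U=0, Z=0, X=1, W=1) weight 2/75
  (Y=1, U=0, Z=1, X=0, W=2) weight 1/75
  (Y=1, U=0, Z=1, X=1, W=1) weight 1/75
  (Y=1, U=0, Z=2, X=0, W=2) weight 2/75
  (Y=1, U=0, Z=2, X=1, W=1) weight 2/75
  (Y=1, U=1, Z=0, X=0, W=2) weight 8/225
  (Y=1, U=1, Z=0, X=1, W=1) weight 4/225
  … 10 more
Group by W:
  weight(W=1) = 8/45
  weight(W=2) = 2/9
Total weight = 8/45 + 2/9 = 2/5
P(W=1 | obs) = 8/45 / 2/5 = 4/9
P(W=2 | obs) = 2/9 / 2/5 = 5/9
argmax = 2

argmax_v P(W = v | obs) = 2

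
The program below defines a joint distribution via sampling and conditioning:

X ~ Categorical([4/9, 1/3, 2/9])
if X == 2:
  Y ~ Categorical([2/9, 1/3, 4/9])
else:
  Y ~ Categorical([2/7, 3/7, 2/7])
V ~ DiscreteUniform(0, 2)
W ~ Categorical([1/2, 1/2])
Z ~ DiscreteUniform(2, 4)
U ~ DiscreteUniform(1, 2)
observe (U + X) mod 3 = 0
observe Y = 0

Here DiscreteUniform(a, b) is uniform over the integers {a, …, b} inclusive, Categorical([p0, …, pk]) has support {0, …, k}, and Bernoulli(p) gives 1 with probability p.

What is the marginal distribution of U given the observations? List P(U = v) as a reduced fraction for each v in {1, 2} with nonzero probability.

P(U=1) = 14/41, P(U=2) = 27/41

Enumerate traces; 36 have nonzero weight after conditioning:
  (X=1, Y=0, V=0, W=0, Z=2, U=2) weight 1/378
  (X=1, Y=0, V=0, W=0, Z=3, U=2) weight 1/378
  (X=1, Y=0, V=0, W=0, Z=4, U=2) weight 1/378
  (X=1, Y=0, V=0, W=1, Z=2, U=2) weight 1/378
  (X=1, Y=0, V=0, W=1, Z=3, U=2) weight 1/378
  (X=1, Y=0, V=0, W=1, Z=4, U=2) weight 1/378
  (X=1, Y=0, V=1, W=0, Z=2, U=2) weight 1/378
  (X=1, Y=0, V=1, W=0, Z=3, U=2) weight 1/378
  (X=2, Y=0, V=0, W=0, Z=2, U=1) weight 1/729
  … 27 more
Group by U:
  weight(U=1) = 2/81
  weight(U=2) = 1/21
Total weight = 2/81 + 1/21 = 41/567
P(U=1 | obs) = 2/81 / 41/567 = 14/41
P(U=2 | obs) = 1/21 / 41/567 = 27/41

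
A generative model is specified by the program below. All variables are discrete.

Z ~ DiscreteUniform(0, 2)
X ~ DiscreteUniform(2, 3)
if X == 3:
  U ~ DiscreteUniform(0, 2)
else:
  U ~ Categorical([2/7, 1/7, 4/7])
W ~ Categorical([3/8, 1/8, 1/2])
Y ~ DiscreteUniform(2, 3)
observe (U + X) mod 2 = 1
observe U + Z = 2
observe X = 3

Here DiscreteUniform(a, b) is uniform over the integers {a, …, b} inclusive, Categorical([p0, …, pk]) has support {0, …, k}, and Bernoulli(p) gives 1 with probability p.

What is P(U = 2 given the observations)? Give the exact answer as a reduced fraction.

P(U = 2 | obs) = 1/2

Enumerate traces; 12 have nonzero weight after conditioning:
  (Z=0, X=3, U=2, W=0, Y=2) weight 1/96
  (Z=0, X=3, U=2, W=0, Y=3) weight 1/96
  (Z=0, X=3, U=2, W=1, Y=2) weight 1/288
  (Z=0, X=3, U=2, W=1, Y=3) weight 1/288
  (Z=0, X=3, U=2, W=2, Y=2) weight 1/72
  (Z=0, X=3, U=2, W=2, Y=3) weight 1/72
  (Z=2, X=3, U=0, W=0, Y=2) weight 1/96
  (Z=2, X=3, U=0, W=0, Y=3) weight 1/96
  … 4 more
Group by U:
  weight(U=0) = 1/18
  weight(U=2) = 1/18
Total weight = 1/18 + 1/18 = 1/9
P(U=0 | obs) = 1/18 / 1/9 = 1/2
P(U=2 | obs) = 1/18 / 1/9 = 1/2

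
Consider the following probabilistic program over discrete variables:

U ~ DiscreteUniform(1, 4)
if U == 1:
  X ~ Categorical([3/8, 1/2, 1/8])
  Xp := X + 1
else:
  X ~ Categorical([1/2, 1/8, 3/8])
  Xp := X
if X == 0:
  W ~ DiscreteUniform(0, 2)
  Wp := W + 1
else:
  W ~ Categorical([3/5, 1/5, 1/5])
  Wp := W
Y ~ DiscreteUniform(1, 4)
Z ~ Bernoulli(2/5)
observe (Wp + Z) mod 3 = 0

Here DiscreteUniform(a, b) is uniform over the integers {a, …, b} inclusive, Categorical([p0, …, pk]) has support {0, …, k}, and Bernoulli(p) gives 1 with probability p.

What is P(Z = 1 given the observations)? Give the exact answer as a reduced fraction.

P(Z = 1 | obs) = 7/26

Enumerate traces; 96 have nonzero weight after conditioning:
  (U=1, X=0, W=1, Y=1, Z=1) weight 1/320
  (U=1, X=0, W=1, Y=2, Z=1) weight 1/320
  (U=1, X=0, W=1, Y=3, Z=1) weight 1/320
  (U=1, X=0, W=1, Y=4, Z=1) weight 1/320
  (U=1, X=0, W=2, Y=1, Z=0) weight 3/640
  (U=1, X=0, W=2, Y=2, Z=0) weight 3/640
  (U=1, X=0, W=2, Y=3, Z=0) weight 3/640
  (U=1, X=0, W=2, Y=4, Z=0) weight 3/640
  … 88 more
Group by Z:
  weight(Z=0) = 57/200
  weight(Z=1) = 21/200
Total weight = 57/200 + 21/200 = 39/100
P(Z=0 | obs) = 57/200 / 39/100 = 19/26
P(Z=1 | obs) = 21/200 / 39/100 = 7/26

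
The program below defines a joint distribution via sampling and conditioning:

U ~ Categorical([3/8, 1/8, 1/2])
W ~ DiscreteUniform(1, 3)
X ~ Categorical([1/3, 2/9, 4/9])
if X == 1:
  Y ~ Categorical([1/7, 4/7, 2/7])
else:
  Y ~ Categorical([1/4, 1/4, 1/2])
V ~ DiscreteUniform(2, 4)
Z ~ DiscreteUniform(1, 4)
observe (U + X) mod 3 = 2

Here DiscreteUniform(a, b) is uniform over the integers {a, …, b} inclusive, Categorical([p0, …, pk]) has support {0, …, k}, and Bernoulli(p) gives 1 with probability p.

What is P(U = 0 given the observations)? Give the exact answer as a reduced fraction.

Enumerate traces; 324 have nonzero weight after conditioning:
  (U=0, W=1, X=2, Y=0, V=2, Z=1) weight 1/864
  (U=0, W=1, X=2, Y=0, V=2, Z=2) weight 1/864
  (U=0, W=1, X=2, Y=0, V=2, Z=3) weight 1/864
  (U=0, W=1, X=2, Y=0, V=2, Z=4) weight 1/864
  (U=0, W=1, X=2, Y=0, V=3, Z=1) weight 1/864
  (U=0, W=1, X=2, Y=0, V=3, Z=2) weight 1/864
  (U=0, W=1, X=2, Y=0, V=3, Z=3) weight 1/864
  (U=0, W=1, X=2, Y=0, V=3, Z=4) weight 1/864
  (U=1, W=1, X=1, Y=0, V=2, Z=1) weight 1/9072
  (U=2, W=1, X=0, Y=0, V=2, Z=1) weight 1/864
  … 314 more
Group by U:
  weight(U=0) = 1/6
  weight(U=1) = 1/36
  weight(U=2) = 1/6
Total weight = 1/6 + 1/36 + 1/6 = 13/36
P(U=0 | obs) = 1/6 / 13/36 = 6/13
P(U=1 | obs) = 1/36 / 13/36 = 1/13
P(U=2 | obs) = 1/6 / 13/36 = 6/13

P(U = 0 | obs) = 6/13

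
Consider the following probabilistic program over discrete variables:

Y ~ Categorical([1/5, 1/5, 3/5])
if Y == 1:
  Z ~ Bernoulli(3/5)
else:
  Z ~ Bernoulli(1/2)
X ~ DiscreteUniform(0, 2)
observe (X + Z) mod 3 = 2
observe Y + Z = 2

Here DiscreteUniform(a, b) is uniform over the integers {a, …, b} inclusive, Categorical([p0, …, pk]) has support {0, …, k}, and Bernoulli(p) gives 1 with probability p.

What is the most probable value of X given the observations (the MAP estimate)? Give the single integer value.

Enumerate traces; 2 have nonzero weight after conditioning:
  (Y=1, Z=1, X=1) weight 1/25
  (Y=2, Z=0, X=2) weight 1/10
Group by X:
  weight(X=1) = 1/25
  weight(X=2) = 1/10
Total weight = 1/25 + 1/10 = 7/50
P(X=1 | obs) = 1/25 / 7/50 = 2/7
P(X=2 | obs) = 1/10 / 7/50 = 5/7
argmax = 2

argmax_v P(X = v | obs) = 2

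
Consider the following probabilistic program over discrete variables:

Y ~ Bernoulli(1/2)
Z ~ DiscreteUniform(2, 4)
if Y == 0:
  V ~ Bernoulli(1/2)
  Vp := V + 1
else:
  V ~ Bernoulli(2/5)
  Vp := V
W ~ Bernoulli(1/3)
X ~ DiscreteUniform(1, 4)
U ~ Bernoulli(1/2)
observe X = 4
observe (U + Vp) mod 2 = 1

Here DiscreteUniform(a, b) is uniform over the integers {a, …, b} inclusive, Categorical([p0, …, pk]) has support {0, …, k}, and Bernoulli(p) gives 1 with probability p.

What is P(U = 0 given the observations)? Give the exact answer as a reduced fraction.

P(U = 0 | obs) = 9/20

Enumerate traces; 24 have nonzero weight after conditioning:
  (Y=0, Z=2, V=0, W=0, X=4, U=0) weight 1/144
  (Y=0, Z=2, V=0, W=1, X=4, U=0) weight 1/288
  (Y=0, Z=2, V=1, W=0, X=4, U=1) weight 1/144
  (Y=0, Z=2, V=1, W=1, X=4, U=1) weight 1/288
  (Y=0, Z=3, V=0, W=0, X=4, U=0) weight 1/144
  (Y=0, Z=3, V=0, W=1, X=4, U=0) weight 1/288
  (Y=0, Z=3, V=1, W=0, X=4, U=1) weight 1/144
  (Y=0, Z=3, V=1, W=1, X=4, U=1) weight 1/288
  … 16 more
Group by U:
  weight(U=0) = 9/160
  weight(U=1) = 11/160
Total weight = 9/160 + 11/160 = 1/8
P(U=0 | obs) = 9/160 / 1/8 = 9/20
P(U=1 | obs) = 11/160 / 1/8 = 11/20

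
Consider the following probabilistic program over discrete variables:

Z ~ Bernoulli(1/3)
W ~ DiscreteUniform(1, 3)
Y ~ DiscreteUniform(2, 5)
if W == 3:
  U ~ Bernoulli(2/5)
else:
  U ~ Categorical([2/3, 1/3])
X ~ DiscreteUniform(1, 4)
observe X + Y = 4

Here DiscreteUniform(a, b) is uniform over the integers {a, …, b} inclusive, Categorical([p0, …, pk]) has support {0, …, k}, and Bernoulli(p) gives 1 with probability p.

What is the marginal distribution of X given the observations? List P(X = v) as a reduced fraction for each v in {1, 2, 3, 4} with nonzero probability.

Enumerate traces; 24 have nonzero weight after conditioning:
  (Z=0, W=1, Y=2, U=0, X=2) weight 1/108
  (Z=0, W=1, Y=2, U=1, X=2) weight 1/216
  (Z=0, W=1, Y=3, U=0, X=1) weight 1/108
  (Z=0, W=1, Y=3, U=1, X=1) weight 1/216
  (Z=0, W=2, Y=2, U=0, X=2) weight 1/108
  (Z=0, W=2, Y=2, U=1, X=2) weight 1/216
  (Z=0, W=2, Y=3, U=0, X=1) weight 1/108
  (Z=0, W=2, Y=3, U=1, X=1) weight 1/216
  … 16 more
Group by X:
  weight(X=1) = 1/16
  weight(X=2) = 1/16
Total weight = 1/16 + 1/16 = 1/8
P(X=1 | obs) = 1/16 / 1/8 = 1/2
P(X=2 | obs) = 1/16 / 1/8 = 1/2

P(X=1) = 1/2, P(X=2) = 1/2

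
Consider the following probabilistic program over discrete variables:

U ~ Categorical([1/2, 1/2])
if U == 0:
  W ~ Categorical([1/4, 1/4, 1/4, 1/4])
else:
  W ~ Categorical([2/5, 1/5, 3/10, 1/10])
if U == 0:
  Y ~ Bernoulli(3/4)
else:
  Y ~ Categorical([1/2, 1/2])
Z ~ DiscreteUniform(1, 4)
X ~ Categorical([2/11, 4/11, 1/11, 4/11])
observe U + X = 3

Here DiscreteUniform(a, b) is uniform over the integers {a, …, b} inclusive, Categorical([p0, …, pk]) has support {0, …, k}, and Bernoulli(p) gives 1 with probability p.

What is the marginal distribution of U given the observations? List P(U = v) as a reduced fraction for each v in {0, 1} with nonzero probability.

P(U=0) = 4/5, P(U=1) = 1/5

Enumerate traces; 64 have nonzero weight after conditioning:
  (U=0, W=0, Y=0, Z=1, X=3) weight 1/352
  (U=0, W=0, Y=0, Z=2, X=3) weight 1/352
  (U=0, W=0, Y=0, Z=3, X=3) weight 1/352
  (U=0, W=0, Y=0, Z=4, X=3) weight 1/352
  (U=0, W=0, Y=1, Z=1, X=3) weight 3/352
  (U=0, W=0, Y=1, Z=2, X=3) weight 3/352
  (U=0, W=0, Y=1, Z=3, X=3) weight 3/352
  (U=0, W=0, Y=1, Z=4, X=3) weight 3/352
  (U=1, W=0, Y=0, Z=1, X=2) weight 1/440
  … 55 more
Group by U:
  weight(U=0) = 2/11
  weight(U=1) = 1/22
Total weight = 2/11 + 1/22 = 5/22
P(U=0 | obs) = 2/11 / 5/22 = 4/5
P(U=1 | obs) = 1/22 / 5/22 = 1/5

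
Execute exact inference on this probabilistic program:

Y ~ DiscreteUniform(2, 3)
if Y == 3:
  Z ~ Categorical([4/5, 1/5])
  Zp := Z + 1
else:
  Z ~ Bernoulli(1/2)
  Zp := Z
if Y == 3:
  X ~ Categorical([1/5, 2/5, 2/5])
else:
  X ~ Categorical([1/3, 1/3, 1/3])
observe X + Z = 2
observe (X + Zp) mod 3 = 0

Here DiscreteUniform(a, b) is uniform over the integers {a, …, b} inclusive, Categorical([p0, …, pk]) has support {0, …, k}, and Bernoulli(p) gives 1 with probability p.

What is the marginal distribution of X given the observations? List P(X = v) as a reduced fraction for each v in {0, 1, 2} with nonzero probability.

Enumerate traces; 2 have nonzero weight after conditioning:
  (Y=3, Z=0, X=2) weight 4/25
  (Y=3, Z=1, X=1) weight 1/25
Group by X:
  weight(X=1) = 1/25
  weight(X=2) = 4/25
Total weight = 1/25 + 4/25 = 1/5
P(X=1 | obs) = 1/25 / 1/5 = 1/5
P(X=2 | obs) = 4/25 / 1/5 = 4/5

P(X=1) = 1/5, P(X=2) = 4/5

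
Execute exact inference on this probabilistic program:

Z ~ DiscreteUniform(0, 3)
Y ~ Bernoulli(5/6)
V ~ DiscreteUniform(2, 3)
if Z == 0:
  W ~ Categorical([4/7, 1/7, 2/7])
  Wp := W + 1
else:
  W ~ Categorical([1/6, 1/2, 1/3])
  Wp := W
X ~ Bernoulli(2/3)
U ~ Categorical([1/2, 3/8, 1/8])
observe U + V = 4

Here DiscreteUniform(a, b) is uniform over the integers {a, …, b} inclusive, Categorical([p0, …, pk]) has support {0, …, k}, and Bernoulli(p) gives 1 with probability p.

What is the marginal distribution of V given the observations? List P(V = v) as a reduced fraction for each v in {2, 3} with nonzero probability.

Enumerate traces; 96 have nonzero weight after conditioning:
  (Z=0, Y=0, V=2, W=0, X=0, U=2) weight 1/2016
  (Z=0, Y=0, V=2, W=0, X=1, U=2) weight 1/1008
  (Z=0, Y=0, V=2, W=1, X=0, U=2) weight 1/8064
  (Z=0, Y=0, V=2, W=1, X=1, U=2) weight 1/4032
  (Z=0, Y=0, V=2, W=2, X=0, U=2) weight 1/4032
  (Z=0, Y=0, V=2, W=2, X=1, U=2) weight 1/2016
  (Z=0, Y=0, V=3, W=0, X=0, U=1) weight 1/672
  (Z=0, Y=0, V=3, W=0, X=1, U=1) weight 1/336
  … 88 more
Group by V:
  weight(V=2) = 1/16
  weight(V=3) = 3/16
Total weight = 1/16 + 3/16 = 1/4
P(V=2 | obs) = 1/16 / 1/4 = 1/4
P(V=3 | obs) = 3/16 / 1/4 = 3/4

P(V=2) = 1/4, P(V=3) = 3/4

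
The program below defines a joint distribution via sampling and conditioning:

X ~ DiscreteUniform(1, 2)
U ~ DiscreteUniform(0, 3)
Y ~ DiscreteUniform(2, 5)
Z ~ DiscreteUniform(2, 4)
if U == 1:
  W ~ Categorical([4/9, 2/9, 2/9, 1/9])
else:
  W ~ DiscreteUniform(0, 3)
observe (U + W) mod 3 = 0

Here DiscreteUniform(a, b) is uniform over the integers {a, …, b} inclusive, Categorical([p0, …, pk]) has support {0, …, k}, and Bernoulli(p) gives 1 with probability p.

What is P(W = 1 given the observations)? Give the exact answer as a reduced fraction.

Enumerate traces; 144 have nonzero weight after conditioning:
  (X=1, U=0, Y=2, Z=2, W=0) weight 1/384
  (X=1, U=0, Y=2, Z=2, W=3) weight 1/384
  (X=1, U=0, Y=2, Z=3, W=0) weight 1/384
  (X=1, U=0, Y=2, Z=3, W=3) weight 1/384
  (X=1, U=0, Y=2, Z=4, W=0) weight 1/384
  (X=1, U=0, Y=2, Z=4, W=3) weight 1/384
  (X=1, U=0, Y=3, Z=2, W=0) weight 1/384
  (X=1, U=0, Y=3, Z=2, W=3) weight 1/384
  (X=1, U=1, Y=2, Z=2, W=2) weight 1/432
  (X=1, U=2, Y=2, Z=2, W=1) weight 1/384
  … 134 more
Group by W:
  weight(W=0) = 1/8
  weight(W=1) = 1/16
  weight(W=2) = 1/18
  weight(W=3) = 1/8
Total weight = 1/8 + 1/16 + 1/18 + 1/8 = 53/144
P(W=0 | obs) = 1/8 / 53/144 = 18/53
P(W=1 | obs) = 1/16 / 53/144 = 9/53
P(W=2 | obs) = 1/18 / 53/144 = 8/53
P(W=3 | obs) = 1/8 / 53/144 = 18/53

P(W = 1 | obs) = 9/53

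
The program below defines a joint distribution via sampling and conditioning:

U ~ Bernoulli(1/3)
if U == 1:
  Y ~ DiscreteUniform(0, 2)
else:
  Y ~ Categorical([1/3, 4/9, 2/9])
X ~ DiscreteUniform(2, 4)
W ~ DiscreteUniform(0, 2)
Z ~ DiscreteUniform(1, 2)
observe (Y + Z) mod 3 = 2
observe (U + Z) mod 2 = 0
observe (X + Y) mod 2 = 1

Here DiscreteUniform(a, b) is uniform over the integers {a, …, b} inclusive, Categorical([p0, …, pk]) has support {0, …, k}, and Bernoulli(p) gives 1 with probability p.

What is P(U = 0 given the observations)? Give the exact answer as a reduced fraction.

P(U = 0 | obs) = 1/2

Enumerate traces; 9 have nonzero weight after conditioning:
  (U=0, Y=0, X=3, W=0, Z=2) weight 1/81
  (U=0, Y=0, X=3, W=1, Z=2) weight 1/81
  (U=0, Y=0, X=3, W=2, Z=2) weight 1/81
  (U=1, Y=1, X=2, W=0, Z=1) weight 1/162
  (U=1, Y=1, X=2, W=1, Z=1) weight 1/162
  (U=1, Y=1, X=2, W=2, Z=1) weight 1/162
  (U=1, Y=1, X=4, W=0, Z=1) weight 1/162
  (U=1, Y=1, X=4, W=1, Z=1) weight 1/162
  … 1 more
Group by U:
  weight(U=0) = 1/27
  weight(U=1) = 1/27
Total weight = 1/27 + 1/27 = 2/27
P(U=0 | obs) = 1/27 / 2/27 = 1/2
P(U=1 | obs) = 1/27 / 2/27 = 1/2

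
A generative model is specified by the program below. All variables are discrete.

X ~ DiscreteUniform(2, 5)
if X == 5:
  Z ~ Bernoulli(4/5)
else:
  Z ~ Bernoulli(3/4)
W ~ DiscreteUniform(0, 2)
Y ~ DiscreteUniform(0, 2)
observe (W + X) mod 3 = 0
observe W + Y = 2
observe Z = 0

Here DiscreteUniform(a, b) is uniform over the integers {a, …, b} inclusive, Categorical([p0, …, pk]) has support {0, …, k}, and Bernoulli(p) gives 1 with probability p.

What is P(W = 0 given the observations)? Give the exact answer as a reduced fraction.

P(W = 0 | obs) = 5/19

Enumerate traces; 4 have nonzero weight after conditioning:
  (X=2, Z=0, W=1, Y=1) weight 1/144
  (X=3, Z=0, W=0, Y=2) weight 1/144
  (X=4, Z=0, W=2, Y=0) weight 1/144
  (X=5, Z=0, W=1, Y=1) weight 1/180
Group by W:
  weight(W=0) = 1/144
  weight(W=1) = 1/80
  weight(W=2) = 1/144
Total weight = 1/144 + 1/80 + 1/144 = 19/720
P(W=0 | obs) = 1/144 / 19/720 = 5/19
P(W=1 | obs) = 1/80 / 19/720 = 9/19
P(W=2 | obs) = 1/144 / 19/720 = 5/19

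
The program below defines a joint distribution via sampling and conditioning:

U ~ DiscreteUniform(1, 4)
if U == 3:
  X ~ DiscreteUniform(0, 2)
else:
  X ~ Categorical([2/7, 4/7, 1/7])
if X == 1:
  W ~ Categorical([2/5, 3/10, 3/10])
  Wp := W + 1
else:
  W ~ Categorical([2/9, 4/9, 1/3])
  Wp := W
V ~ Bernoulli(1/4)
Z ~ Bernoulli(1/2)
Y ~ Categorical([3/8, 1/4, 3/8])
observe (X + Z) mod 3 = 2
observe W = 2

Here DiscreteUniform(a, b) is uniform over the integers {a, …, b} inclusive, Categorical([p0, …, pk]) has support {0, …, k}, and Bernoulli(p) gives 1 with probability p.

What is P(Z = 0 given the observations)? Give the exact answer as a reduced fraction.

P(Z = 0 | obs) = 160/547

Enumerate traces; 48 have nonzero weight after conditioning:
  (U=1, X=1, W=2, V=0, Z=1, Y=0) weight 27/4480
  (U=1, X=1, W=2, V=0, Z=1, Y=1) weight 9/2240
  (U=1, X=1, W=2, V=0, Z=1, Y=2) weight 27/4480
  (U=1, X=1, W=2, V=1, Z=1, Y=0) weight 9/4480
  (U=1, X=1, W=2, V=1, Z=1, Y=1) weight 3/2240
  (U=1, X=1, W=2, V=1, Z=1, Y=2) weight 9/4480
  (U=1, X=2, W=2, V=0, Z=0, Y=0) weight 3/1792
  (U=1, X=2, W=2, V=0, Z=0, Y=1) weight 1/896
  … 40 more
Group by Z:
  weight(Z=0) = 2/63
  weight(Z=1) = 43/560
Total weight = 2/63 + 43/560 = 547/5040
P(Z=0 | obs) = 2/63 / 547/5040 = 160/547
P(Z=1 | obs) = 43/560 / 547/5040 = 387/547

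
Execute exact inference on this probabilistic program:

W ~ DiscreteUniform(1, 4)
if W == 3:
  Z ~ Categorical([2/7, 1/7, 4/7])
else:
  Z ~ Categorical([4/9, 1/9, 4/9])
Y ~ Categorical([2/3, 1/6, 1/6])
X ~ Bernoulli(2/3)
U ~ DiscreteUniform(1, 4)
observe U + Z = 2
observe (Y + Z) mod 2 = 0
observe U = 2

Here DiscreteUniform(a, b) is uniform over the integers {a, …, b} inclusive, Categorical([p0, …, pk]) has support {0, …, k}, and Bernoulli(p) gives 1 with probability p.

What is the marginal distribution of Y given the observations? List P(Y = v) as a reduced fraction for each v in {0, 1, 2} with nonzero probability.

P(Y=0) = 4/5, P(Y=2) = 1/5

Enumerate traces; 16 have nonzero weight after conditioning:
  (W=1, Z=0, Y=0, X=0, U=2) weight 1/162
  (W=1, Z=0, Y=0, X=1, U=2) weight 1/81
  (W=1, Z=0, Y=2, X=0, U=2) weight 1/648
  (W=1, Z=0, Y=2, X=1, U=2) weight 1/324
  (W=2, Z=0, Y=0, X=0, U=2) weight 1/162
  (W=2, Z=0, Y=0, X=1, U=2) weight 1/81
  (W=2, Z=0, Y=2, X=0, U=2) weight 1/648
  (W=2, Z=0, Y=2, X=1, U=2) weight 1/324
  … 8 more
Group by Y:
  weight(Y=0) = 17/252
  weight(Y=2) = 17/1008
Total weight = 17/252 + 17/1008 = 85/1008
P(Y=0 | obs) = 17/252 / 85/1008 = 4/5
P(Y=2 | obs) = 17/1008 / 85/1008 = 1/5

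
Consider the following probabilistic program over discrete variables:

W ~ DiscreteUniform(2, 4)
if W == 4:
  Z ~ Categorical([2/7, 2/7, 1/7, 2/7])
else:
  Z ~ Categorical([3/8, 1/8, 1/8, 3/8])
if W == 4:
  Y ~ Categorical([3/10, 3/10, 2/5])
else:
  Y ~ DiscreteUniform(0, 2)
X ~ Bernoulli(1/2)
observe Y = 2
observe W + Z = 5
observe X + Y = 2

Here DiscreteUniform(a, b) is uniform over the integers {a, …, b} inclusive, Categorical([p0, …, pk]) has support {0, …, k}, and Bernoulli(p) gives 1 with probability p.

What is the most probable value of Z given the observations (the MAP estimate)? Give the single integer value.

Enumerate traces; 3 have nonzero weight after conditioning:
  (W=2, Z=3, Y=2, X=0) weight 1/48
  (W=3, Z=2, Y=2, X=0) weight 1/144
  (W=4, Z=1, Y=2, X=0) weight 2/105
Group by Z:
  weight(Z=1) = 2/105
  weight(Z=2) = 1/144
  weight(Z=3) = 1/48
Total weight = 2/105 + 1/144 + 1/48 = 59/1260
P(Z=1 | obs) = 2/105 / 59/1260 = 24/59
P(Z=2 | obs) = 1/144 / 59/1260 = 35/236
P(Z=3 | obs) = 1/48 / 59/1260 = 105/236
argmax = 3

argmax_v P(Z = v | obs) = 3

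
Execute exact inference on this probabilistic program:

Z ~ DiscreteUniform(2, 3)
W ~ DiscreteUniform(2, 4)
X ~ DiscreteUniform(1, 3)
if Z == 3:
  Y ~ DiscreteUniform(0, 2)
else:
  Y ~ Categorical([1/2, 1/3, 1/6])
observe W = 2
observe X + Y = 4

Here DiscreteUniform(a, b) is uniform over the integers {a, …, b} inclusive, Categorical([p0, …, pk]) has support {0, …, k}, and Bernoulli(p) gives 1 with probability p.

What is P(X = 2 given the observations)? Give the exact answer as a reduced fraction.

P(X = 2 | obs) = 3/7

Enumerate traces; 4 have nonzero weight after conditioning:
  (Z=2, W=2, X=2, Y=2) weight 1/108
  (Z=2, W=2, X=3, Y=1) weight 1/54
  (Z=3, W=2, X=2, Y=2) weight 1/54
  (Z=3, W=2, X=3, Y=1) weight 1/54
Group by X:
  weight(X=2) = 1/36
  weight(X=3) = 1/27
Total weight = 1/36 + 1/27 = 7/108
P(X=2 | obs) = 1/36 / 7/108 = 3/7
P(X=3 | obs) = 1/27 / 7/108 = 4/7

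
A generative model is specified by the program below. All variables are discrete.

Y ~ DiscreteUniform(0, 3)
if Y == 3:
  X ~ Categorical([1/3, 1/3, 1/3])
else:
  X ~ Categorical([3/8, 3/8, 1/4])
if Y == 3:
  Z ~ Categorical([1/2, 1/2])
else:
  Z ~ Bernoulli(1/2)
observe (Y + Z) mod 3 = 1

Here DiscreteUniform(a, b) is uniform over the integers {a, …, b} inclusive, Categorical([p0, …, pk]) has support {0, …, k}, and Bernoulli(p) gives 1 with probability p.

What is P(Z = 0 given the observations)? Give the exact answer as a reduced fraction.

Enumerate traces; 9 have nonzero weight after conditioning:
  (Y=0, X=0, Z=1) weight 3/64
  (Y=0, X=1, Z=1) weight 3/64
  (Y=0, X=2, Z=1) weight 1/32
  (Y=1, X=0, Z=0) weight 3/64
  (Y=1, X=1, Z=0) weight 3/64
  (Y=1, X=2, Z=0) weight 1/32
  (Y=3, X=0, Z=1) weight 1/24
  (Y=3, X=1, Z=1) weight 1/24
  … 1 more
Group by Z:
  weight(Z=0) = 1/8
  weight(Z=1) = 1/4
Total weight = 1/8 + 1/4 = 3/8
P(Z=0 | obs) = 1/8 / 3/8 = 1/3
P(Z=1 | obs) = 1/4 / 3/8 = 2/3

P(Z = 0 | obs) = 1/3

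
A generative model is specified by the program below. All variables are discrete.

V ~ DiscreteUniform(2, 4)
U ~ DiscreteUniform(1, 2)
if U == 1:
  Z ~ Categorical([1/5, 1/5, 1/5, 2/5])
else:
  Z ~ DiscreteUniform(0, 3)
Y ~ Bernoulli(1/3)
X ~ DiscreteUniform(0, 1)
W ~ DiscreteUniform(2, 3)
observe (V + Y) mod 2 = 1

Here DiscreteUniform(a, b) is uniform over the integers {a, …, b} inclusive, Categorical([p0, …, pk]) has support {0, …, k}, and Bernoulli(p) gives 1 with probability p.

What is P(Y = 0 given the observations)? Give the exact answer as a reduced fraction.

P(Y = 0 | obs) = 1/2

Enumerate traces; 96 have nonzero weight after conditioning:
  (V=2, U=1, Z=0, Y=1, X=0, W=2) weight 1/360
  (V=2, U=1, Z=0, Y=1, X=0, W=3) weight 1/360
  (V=2, U=1, Z=0, Y=1, X=1, W=2) weight 1/360
  (V=2, U=1, Z=0, Y=1, X=1, W=3) weight 1/360
  (V=2, U=1, Z=1, Y=1, X=0, W=2) weight 1/360
  (V=2, U=1, Z=1, Y=1, X=0, W=3) weight 1/360
  (V=2, U=1, Z=1, Y=1, X=1, W=2) weight 1/360
  (V=2, U=1, Z=1, Y=1, X=1, W=3) weight 1/360
  (V=3, U=1, Z=0, Y=0, X=0, W=2) weight 1/180
  … 87 more
Group by Y:
  weight(Y=0) = 2/9
  weight(Y=1) = 2/9
Total weight = 2/9 + 2/9 = 4/9
P(Y=0 | obs) = 2/9 / 4/9 = 1/2
P(Y=1 | obs) = 2/9 / 4/9 = 1/2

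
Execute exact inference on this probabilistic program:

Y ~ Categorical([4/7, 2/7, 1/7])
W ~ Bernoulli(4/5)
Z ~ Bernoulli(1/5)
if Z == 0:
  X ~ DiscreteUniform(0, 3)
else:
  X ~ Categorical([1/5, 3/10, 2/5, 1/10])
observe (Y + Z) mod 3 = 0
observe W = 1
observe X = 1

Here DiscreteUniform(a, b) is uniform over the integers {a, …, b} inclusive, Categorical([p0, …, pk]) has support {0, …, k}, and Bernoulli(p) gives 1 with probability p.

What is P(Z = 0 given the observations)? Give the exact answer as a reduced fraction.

Enumerate traces; 2 have nonzero weight after conditioning:
  (Y=0, W=1, Z=0, X=1) weight 16/175
  (Y=2, W=1, Z=1, X=1) weight 6/875
Group by Z:
  weight(Z=0) = 16/175
  weight(Z=1) = 6/875
Total weight = 16/175 + 6/875 = 86/875
P(Z=0 | obs) = 16/175 / 86/875 = 40/43
P(Z=1 | obs) = 6/875 / 86/875 = 3/43

P(Z = 0 | obs) = 40/43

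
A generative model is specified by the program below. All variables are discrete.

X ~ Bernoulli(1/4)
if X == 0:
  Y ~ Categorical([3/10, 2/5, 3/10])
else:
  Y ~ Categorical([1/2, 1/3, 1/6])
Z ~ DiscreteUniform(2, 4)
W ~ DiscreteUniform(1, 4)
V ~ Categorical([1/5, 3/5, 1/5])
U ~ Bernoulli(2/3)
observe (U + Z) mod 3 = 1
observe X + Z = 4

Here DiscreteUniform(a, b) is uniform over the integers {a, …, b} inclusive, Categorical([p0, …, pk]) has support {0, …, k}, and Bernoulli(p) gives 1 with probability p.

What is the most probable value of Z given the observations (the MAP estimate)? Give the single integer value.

Enumerate traces; 72 have nonzero weight after conditioning:
  (X=0, Y=0, Z=4, W=1, V=0, U=0) weight 1/800
  (X=0, Y=0, Z=4, W=1, V=1, U=0) weight 3/800
  (X=0, Y=0, Z=4, W=1, V=2, U=0) weight 1/800
  (X=0, Y=0, Z=4, W=2, V=0, U=0) weight 1/800
  (X=0, Y=0, Z=4, W=2, V=1, U=0) weight 3/800
  (X=0, Y=0, Z=4, W=2, V=2, U=0) weight 1/800
  (X=0, Y=0, Z=4, W=3, V=0, U=0) weight 1/800
  (X=0, Y=0, Z=4, W=3, V=1, U=0) weight 3/800
  (X=1, Y=0, Z=3, W=1, V=0, U=1) weight 1/720
  … 63 more
Group by Z:
  weight(Z=3) = 1/18
  weight(Z=4) = 1/12
Total weight = 1/18 + 1/12 = 5/36
P(Z=3 | obs) = 1/18 / 5/36 = 2/5
P(Z=4 | obs) = 1/12 / 5/36 = 3/5
argmax = 4

argmax_v P(Z = v | obs) = 4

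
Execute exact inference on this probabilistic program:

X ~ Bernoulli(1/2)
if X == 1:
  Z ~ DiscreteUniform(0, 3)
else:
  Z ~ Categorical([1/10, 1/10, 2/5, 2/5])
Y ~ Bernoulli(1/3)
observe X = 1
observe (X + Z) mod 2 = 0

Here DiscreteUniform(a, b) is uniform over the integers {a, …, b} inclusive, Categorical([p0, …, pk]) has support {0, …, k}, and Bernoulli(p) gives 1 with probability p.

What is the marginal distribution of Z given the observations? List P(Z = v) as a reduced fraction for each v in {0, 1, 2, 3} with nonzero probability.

P(Z=1) = 1/2, P(Z=3) = 1/2

Enumerate traces; 4 have nonzero weight after conditioning:
  (X=1, Z=1, Y=0) weight 1/12
  (X=1, Z=1, Y=1) weight 1/24
  (X=1, Z=3, Y=0) weight 1/12
  (X=1, Z=3, Y=1) weight 1/24
Group by Z:
  weight(Z=1) = 1/8
  weight(Z=3) = 1/8
Total weight = 1/8 + 1/8 = 1/4
P(Z=1 | obs) = 1/8 / 1/4 = 1/2
P(Z=3 | obs) = 1/8 / 1/4 = 1/2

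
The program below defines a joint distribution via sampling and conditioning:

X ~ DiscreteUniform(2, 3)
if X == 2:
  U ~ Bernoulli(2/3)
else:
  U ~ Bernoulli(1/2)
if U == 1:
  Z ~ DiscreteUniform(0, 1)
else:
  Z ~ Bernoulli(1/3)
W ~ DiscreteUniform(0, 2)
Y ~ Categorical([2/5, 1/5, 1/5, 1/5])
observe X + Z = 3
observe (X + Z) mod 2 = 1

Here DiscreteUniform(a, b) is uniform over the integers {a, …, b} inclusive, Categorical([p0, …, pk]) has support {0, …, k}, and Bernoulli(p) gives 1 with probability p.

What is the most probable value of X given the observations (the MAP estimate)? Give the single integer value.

argmax_v P(X = v | obs) = 3

Enumerate traces; 48 have nonzero weight after conditioning:
  (X=2, U=0, Z=1, W=0, Y=0) weight 1/135
  (X=2, U=0, Z=1, W=0, Y=1) weight 1/270
  (X=2, U=0, Z=1, W=0, Y=2) weight 1/270
  (X=2, U=0, Z=1, W=0, Y=3) weight 1/270
  (X=2, U=0, Z=1, W=1, Y=0) weight 1/135
  (X=2, U=0, Z=1, W=1, Y=1) weight 1/270
  (X=2, U=0, Z=1, W=1, Y=2) weight 1/270
  (X=2, U=0, Z=1, W=1, Y=3) weight 1/270
  (X=3, U=0, Z=0, W=0, Y=0) weight 1/45
  … 39 more
Group by X:
  weight(X=2) = 2/9
  weight(X=3) = 7/24
Total weight = 2/9 + 7/24 = 37/72
P(X=2 | obs) = 2/9 / 37/72 = 16/37
P(X=3 | obs) = 7/24 / 37/72 = 21/37
argmax = 3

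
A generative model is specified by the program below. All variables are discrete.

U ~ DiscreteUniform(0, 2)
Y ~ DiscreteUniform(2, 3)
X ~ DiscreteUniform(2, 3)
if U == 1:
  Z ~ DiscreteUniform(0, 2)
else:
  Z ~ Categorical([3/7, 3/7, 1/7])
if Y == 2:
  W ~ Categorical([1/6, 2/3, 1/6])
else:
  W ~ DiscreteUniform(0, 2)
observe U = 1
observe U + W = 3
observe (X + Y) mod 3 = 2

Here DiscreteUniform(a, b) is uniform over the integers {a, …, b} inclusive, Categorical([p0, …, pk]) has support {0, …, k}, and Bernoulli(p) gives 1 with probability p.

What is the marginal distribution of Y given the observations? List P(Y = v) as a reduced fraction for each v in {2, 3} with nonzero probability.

P(Y=2) = 1/3, P(Y=3) = 2/3

Enumerate traces; 6 have nonzero weight after conditioning:
  (U=1, Y=2, X=3, Z=0, W=2) weight 1/216
  (U=1, Y=2, X=3, Z=1, W=2) weight 1/216
  (U=1, Y=2, X=3, Z=2, W=2) weight 1/216
  (U=1, Y=3, X=2, Z=0, W=2) weight 1/108
  (U=1, Y=3, X=2, Z=1, W=2) weight 1/108
  (U=1, Y=3, X=2, Z=2, W=2) weight 1/108
Group by Y:
  weight(Y=2) = 1/72
  weight(Y=3) = 1/36
Total weight = 1/72 + 1/36 = 1/24
P(Y=2 | obs) = 1/72 / 1/24 = 1/3
P(Y=3 | obs) = 1/36 / 1/24 = 2/3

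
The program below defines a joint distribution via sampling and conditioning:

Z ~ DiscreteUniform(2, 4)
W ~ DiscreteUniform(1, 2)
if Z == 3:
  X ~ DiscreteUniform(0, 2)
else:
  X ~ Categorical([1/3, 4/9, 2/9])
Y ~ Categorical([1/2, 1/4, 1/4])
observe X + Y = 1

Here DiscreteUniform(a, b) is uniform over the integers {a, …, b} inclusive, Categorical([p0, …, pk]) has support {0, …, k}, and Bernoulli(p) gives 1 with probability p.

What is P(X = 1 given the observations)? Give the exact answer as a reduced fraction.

Enumerate traces; 12 have nonzero weight after conditioning:
  (Z=2, W=1, X=0, Y=1) weight 1/72
  (Z=2, W=1, X=1, Y=0) weight 1/27
  (Z=2, W=2, X=0, Y=1) weight 1/72
  (Z=2, W=2, X=1, Y=0) weight 1/27
  (Z=3, W=1, X=0, Y=1) weight 1/72
  (Z=3, W=1, X=1, Y=0) weight 1/36
  (Z=3, W=2, X=0, Y=1) weight 1/72
  (Z=3, W=2, X=1, Y=0) weight 1/36
  … 4 more
Group by X:
  weight(X=0) = 1/12
  weight(X=1) = 11/54
Total weight = 1/12 + 11/54 = 31/108
P(X=0 | obs) = 1/12 / 31/108 = 9/31
P(X=1 | obs) = 11/54 / 31/108 = 22/31

P(X = 1 | obs) = 22/31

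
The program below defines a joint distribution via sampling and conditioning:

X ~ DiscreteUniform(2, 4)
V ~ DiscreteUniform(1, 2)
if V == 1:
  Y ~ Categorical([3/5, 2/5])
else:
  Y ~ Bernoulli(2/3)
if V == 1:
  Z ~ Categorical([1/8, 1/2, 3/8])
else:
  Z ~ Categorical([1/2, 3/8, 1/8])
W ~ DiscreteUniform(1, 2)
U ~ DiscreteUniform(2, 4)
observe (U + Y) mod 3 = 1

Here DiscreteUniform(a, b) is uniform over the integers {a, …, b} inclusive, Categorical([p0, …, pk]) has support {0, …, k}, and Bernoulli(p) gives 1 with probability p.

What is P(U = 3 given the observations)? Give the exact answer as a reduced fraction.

P(U = 3 | obs) = 8/15

Enumerate traces; 72 have nonzero weight after conditioning:
  (X=2, V=1, Y=0, Z=0, W=1, U=4) weight 1/480
  (X=2, V=1, Y=0, Z=0, W=2, U=4) weight 1/480
  (X=2, V=1, Y=0, Z=1, W=1, U=4) weight 1/120
  (X=2, V=1, Y=0, Z=1, W=2, U=4) weight 1/120
  (X=2, V=1, Y=0, Z=2, W=1, U=4) weight 1/160
  (X=2, V=1, Y=0, Z=2, W=2, U=4) weight 1/160
  (X=2, V=1, Y=1, Z=0, W=1, U=3) weight 1/720
  (X=2, V=1, Y=1, Z=0, W=2, U=3) weight 1/720
  … 64 more
Group by U:
  weight(U=3) = 8/45
  weight(U=4) = 7/45
Total weight = 8/45 + 7/45 = 1/3
P(U=3 | obs) = 8/45 / 1/3 = 8/15
P(U=4 | obs) = 7/45 / 1/3 = 7/15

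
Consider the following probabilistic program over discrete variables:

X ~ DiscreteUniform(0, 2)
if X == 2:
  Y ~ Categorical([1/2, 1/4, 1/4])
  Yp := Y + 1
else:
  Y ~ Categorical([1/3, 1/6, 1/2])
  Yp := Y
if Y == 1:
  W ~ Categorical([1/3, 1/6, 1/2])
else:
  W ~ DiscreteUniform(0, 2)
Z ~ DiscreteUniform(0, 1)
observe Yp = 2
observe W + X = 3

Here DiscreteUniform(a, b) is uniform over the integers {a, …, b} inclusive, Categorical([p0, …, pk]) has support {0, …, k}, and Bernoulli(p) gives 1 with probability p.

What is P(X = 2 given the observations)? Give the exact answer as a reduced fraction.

Enumerate traces; 4 have nonzero weight after conditioning:
  (X=1, Y=2, W=2, Z=0) weight 1/36
  (X=1, Y=2, W=2, Z=1) weight 1/36
  (X=2, Y=1, W=1, Z=0) weight 1/144
  (X=2, Y=1, W=1, Z=1) weight 1/144
Group by X:
  weight(X=1) = 1/18
  weight(X=2) = 1/72
Total weight = 1/18 + 1/72 = 5/72
P(X=1 | obs) = 1/18 / 5/72 = 4/5
P(X=2 | obs) = 1/72 / 5/72 = 1/5

P(X = 2 | obs) = 1/5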